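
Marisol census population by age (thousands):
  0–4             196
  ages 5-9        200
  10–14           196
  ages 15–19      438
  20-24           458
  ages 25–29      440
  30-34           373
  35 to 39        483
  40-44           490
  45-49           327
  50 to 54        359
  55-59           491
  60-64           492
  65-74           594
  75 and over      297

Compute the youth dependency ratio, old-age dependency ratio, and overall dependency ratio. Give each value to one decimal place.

Youth dependency ratio: 13.6
Old-age dependency ratio: 20.5
Total dependency ratio: 34.1

0–14: 196 + 200 + 196 = 592
15–64: 438 + 458 + 440 + 373 + 483 + 490 + 327 + 359 + 491 + 492 = 4351
65+: 594 + 297 = 891
Youth dependency ratio = 592 / 4351 × 100 = 13.6
Old-age dependency ratio = 891 / 4351 × 100 = 20.5
Total dependency ratio = (592 + 891) / 4351 × 100 = 1483 / 4351 × 100 = 34.1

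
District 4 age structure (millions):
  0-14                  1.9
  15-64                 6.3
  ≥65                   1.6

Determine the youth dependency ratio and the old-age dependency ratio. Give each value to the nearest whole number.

Youth dependency ratio: 30
Old-age dependency ratio: 25

Youth dependency ratio = 1.9 / 6.3 × 100 = 30
Old-age dependency ratio = 1.6 / 6.3 × 100 = 25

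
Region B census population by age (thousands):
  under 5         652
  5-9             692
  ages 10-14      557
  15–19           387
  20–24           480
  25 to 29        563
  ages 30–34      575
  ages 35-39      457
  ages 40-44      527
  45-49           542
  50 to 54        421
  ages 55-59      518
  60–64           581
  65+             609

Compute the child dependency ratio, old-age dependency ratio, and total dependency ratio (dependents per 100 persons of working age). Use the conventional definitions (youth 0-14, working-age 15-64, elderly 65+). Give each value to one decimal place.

Youth dependency ratio: 37.6
Old-age dependency ratio: 12.1
Total dependency ratio: 49.7

0–14: 652 + 692 + 557 = 1,901
15–64: 387 + 480 + 563 + 575 + 457 + 527 + 542 + 421 + 518 + 581 = 5,051
65+: 609
Youth dependency ratio = 1,901 / 5,051 × 100 = 37.6
Old-age dependency ratio = 609 / 5,051 × 100 = 12.1
Total dependency ratio = (1,901 + 609) / 5,051 × 100 = 2,510 / 5,051 × 100 = 49.7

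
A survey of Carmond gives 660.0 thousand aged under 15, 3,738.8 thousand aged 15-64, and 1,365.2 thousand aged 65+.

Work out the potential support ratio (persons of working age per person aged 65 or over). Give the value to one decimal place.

Potential support ratio: 2.7

Potential support ratio = 3,738.8 / 1,365.2 = 2.7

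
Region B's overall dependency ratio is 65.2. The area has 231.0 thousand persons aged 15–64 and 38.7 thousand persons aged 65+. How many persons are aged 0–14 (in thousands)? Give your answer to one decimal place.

Total dependency ratio = (youth + elderly) / working-age × 100
65.2 = (Y + 38.7) / 231.0 × 100
⇒ 111.9

Aged 0–14: 111.9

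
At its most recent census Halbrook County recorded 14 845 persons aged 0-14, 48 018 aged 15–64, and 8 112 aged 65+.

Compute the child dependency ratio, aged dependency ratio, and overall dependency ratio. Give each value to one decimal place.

Youth dependency ratio = 14 845 / 48 018 × 100 = 30.9
Old-age dependency ratio = 8 112 / 48 018 × 100 = 16.9
Total dependency ratio = (14 845 + 8 112) / 48 018 × 100 = 22 957 / 48 018 × 100 = 47.8

Youth dependency ratio: 30.9
Old-age dependency ratio: 16.9
Total dependency ratio: 47.8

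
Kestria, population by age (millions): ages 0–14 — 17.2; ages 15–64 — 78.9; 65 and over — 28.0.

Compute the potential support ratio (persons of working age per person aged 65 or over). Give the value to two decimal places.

Potential support ratio = 78.9 / 28.0 = 2.82

Potential support ratio: 2.82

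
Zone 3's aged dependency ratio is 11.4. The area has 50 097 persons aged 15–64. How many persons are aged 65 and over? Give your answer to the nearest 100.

Aged 65 and over: 5 700

Old-age dependency ratio = elderly / working-age × 100
11.4 = E / 50 097 × 100
⇒ 5 700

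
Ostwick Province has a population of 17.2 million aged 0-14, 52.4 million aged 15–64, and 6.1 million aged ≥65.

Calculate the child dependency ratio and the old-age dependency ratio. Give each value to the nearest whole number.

Youth dependency ratio: 33
Old-age dependency ratio: 12

Youth dependency ratio = 17.2 / 52.4 × 100 = 33
Old-age dependency ratio = 6.1 / 52.4 × 100 = 12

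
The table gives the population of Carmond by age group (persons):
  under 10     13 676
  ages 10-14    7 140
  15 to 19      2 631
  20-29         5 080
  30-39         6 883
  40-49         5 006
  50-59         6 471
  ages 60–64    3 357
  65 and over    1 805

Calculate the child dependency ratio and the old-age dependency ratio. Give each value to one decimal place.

Youth dependency ratio: 70.7
Old-age dependency ratio: 6.1

0–14: 13 676 + 7 140 = 20 816
15–64: 2 631 + 5 080 + 6 883 + 5 006 + 6 471 + 3 357 = 29 428
65+: 1 805
Youth dependency ratio = 20 816 / 29 428 × 100 = 70.7
Old-age dependency ratio = 1 805 / 29 428 × 100 = 6.1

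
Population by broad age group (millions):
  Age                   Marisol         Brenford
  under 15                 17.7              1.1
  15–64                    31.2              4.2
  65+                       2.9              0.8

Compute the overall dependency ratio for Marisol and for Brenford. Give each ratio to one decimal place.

Marisol: (17.7 + 2.9) / 31.2 × 100 = 20.6 / 31.2 × 100 = 66.0
Brenford: (1.1 + 0.8) / 4.2 × 100 = 1.9 / 4.2 × 100 = 45.2

Marisol: 66.0
Brenford: 45.2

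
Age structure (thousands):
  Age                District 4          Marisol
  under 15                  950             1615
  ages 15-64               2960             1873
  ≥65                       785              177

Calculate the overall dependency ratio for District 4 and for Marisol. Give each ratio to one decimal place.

District 4: (950 + 785) / 2960 × 100 = 1735 / 2960 × 100 = 58.6
Marisol: (1615 + 177) / 1873 × 100 = 1792 / 1873 × 100 = 95.7

District 4: 58.6
Marisol: 95.7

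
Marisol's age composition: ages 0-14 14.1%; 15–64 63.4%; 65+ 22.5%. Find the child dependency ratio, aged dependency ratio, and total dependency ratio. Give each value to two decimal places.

Youth dependency ratio = 14.1 / 63.4 × 100 = 22.24
Old-age dependency ratio = 22.5 / 63.4 × 100 = 35.49
Total dependency ratio = (14.1 + 22.5) / 63.4 × 100 = 36.6 / 63.4 × 100 = 57.73

Youth dependency ratio: 22.24
Old-age dependency ratio: 35.49
Total dependency ratio: 57.73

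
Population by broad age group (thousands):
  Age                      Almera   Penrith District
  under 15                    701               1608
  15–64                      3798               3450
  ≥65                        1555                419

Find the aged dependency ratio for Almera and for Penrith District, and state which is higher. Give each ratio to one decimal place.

Almera: 1555 / 3798 × 100 = 40.9
Penrith District: 419 / 3450 × 100 = 12.1

Almera: 40.9
Penrith District: 12.1
Higher: Almera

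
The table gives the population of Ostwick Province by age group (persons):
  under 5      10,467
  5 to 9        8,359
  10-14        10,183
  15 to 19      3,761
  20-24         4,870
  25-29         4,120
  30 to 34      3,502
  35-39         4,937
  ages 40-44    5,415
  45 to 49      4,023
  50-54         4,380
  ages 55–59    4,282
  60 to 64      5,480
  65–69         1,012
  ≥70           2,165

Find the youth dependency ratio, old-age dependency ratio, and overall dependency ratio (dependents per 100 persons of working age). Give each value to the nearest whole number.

Youth dependency ratio: 65
Old-age dependency ratio: 7
Total dependency ratio: 72

0–14: 10,467 + 8,359 + 10,183 = 29,009
15–64: 3,761 + 4,870 + 4,120 + 3,502 + 4,937 + 5,415 + 4,023 + 4,380 + 4,282 + 5,480 = 44,770
65+: 1,012 + 2,165 = 3,177
Youth dependency ratio = 29,009 / 44,770 × 100 = 65
Old-age dependency ratio = 3,177 / 44,770 × 100 = 7
Total dependency ratio = (29,009 + 3,177) / 44,770 × 100 = 32,186 / 44,770 × 100 = 72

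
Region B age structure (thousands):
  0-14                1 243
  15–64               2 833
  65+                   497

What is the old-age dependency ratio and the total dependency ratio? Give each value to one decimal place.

Old-age dependency ratio = 497 / 2 833 × 100 = 17.5
Total dependency ratio = (1 243 + 497) / 2 833 × 100 = 1 740 / 2 833 × 100 = 61.4

Old-age dependency ratio: 17.5
Total dependency ratio: 61.4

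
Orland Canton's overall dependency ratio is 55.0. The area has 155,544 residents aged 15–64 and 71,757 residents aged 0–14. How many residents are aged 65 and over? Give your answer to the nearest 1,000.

Aged 65 and over: 14,000

Total dependency ratio = (youth + elderly) / working-age × 100
55.0 = (71,757 + E) / 155,544 × 100
⇒ 14,000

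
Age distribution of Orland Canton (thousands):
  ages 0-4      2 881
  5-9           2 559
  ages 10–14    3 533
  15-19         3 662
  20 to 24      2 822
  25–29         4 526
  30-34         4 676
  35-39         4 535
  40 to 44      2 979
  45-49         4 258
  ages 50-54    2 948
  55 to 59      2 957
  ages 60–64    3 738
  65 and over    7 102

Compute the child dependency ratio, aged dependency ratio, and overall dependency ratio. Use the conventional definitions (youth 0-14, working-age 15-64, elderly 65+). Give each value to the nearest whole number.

Youth dependency ratio: 24
Old-age dependency ratio: 19
Total dependency ratio: 43

0–14: 2 881 + 2 559 + 3 533 = 8 973
15–64: 3 662 + 2 822 + 4 526 + 4 676 + 4 535 + 2 979 + 4 258 + 2 948 + 2 957 + 3 738 = 37 101
65+: 7 102
Youth dependency ratio = 8 973 / 37 101 × 100 = 24
Old-age dependency ratio = 7 102 / 37 101 × 100 = 19
Total dependency ratio = (8 973 + 7 102) / 37 101 × 100 = 16 075 / 37 101 × 100 = 43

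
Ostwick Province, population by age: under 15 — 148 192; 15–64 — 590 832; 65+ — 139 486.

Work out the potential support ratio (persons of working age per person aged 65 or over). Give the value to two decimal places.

Potential support ratio: 4.24

Potential support ratio = 590 832 / 139 486 = 4.24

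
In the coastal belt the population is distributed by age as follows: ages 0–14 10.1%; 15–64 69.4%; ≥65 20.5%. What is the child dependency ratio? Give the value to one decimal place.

Youth dependency ratio: 14.6

Youth dependency ratio = 10.1 / 69.4 × 100 = 14.6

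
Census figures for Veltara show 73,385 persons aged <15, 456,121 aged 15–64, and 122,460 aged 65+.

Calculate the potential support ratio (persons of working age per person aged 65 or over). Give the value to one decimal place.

Potential support ratio = 456,121 / 122,460 = 3.7

Potential support ratio: 3.7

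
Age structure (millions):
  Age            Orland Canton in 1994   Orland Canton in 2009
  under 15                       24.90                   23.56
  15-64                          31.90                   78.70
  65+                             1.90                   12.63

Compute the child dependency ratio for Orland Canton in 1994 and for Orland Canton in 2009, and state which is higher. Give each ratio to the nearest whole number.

Orland Canton in 1994: 24.90 / 31.90 × 100 = 78
Orland Canton in 2009: 23.56 / 78.70 × 100 = 30

Orland Canton in 1994: 78
Orland Canton in 2009: 30
Higher: Orland Canton in 1994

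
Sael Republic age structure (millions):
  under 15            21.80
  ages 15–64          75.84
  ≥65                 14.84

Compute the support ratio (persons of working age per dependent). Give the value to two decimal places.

Support ratio = 75.84 / (21.80 + 14.84) = 75.84 / 36.64 = 2.07

Support ratio: 2.07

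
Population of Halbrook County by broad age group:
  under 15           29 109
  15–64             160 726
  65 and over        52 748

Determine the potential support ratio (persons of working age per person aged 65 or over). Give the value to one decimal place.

Potential support ratio = 160 726 / 52 748 = 3.0

Potential support ratio: 3.0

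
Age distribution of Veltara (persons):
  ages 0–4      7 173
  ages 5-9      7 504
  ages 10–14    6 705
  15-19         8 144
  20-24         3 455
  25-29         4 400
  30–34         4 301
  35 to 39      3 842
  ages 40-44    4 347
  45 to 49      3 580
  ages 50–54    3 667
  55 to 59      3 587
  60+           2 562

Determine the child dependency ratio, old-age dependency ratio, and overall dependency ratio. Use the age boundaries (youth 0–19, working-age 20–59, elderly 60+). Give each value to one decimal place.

Youth dependency ratio: 94.7
Old-age dependency ratio: 8.2
Total dependency ratio: 102.9

0–19: 7 173 + 7 504 + 6 705 + 8 144 = 29 526
20–59: 3 455 + 4 400 + 4 301 + 3 842 + 4 347 + 3 580 + 3 667 + 3 587 = 31 179
60+: 2 562
Youth dependency ratio = 29 526 / 31 179 × 100 = 94.7
Old-age dependency ratio = 2 562 / 31 179 × 100 = 8.2
Total dependency ratio = (29 526 + 2 562) / 31 179 × 100 = 32 088 / 31 179 × 100 = 102.9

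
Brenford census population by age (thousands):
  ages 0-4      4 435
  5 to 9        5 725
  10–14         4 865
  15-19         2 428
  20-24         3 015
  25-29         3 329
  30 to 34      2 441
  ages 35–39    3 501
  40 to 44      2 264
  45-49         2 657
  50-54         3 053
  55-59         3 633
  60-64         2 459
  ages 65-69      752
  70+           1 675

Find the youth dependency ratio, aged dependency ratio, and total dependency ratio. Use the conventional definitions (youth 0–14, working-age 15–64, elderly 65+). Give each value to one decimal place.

Youth dependency ratio: 52.2
Old-age dependency ratio: 8.4
Total dependency ratio: 60.6

0–14: 4 435 + 5 725 + 4 865 = 15 025
15–64: 2 428 + 3 015 + 3 329 + 2 441 + 3 501 + 2 264 + 2 657 + 3 053 + 3 633 + 2 459 = 28 780
65+: 752 + 1 675 = 2 427
Youth dependency ratio = 15 025 / 28 780 × 100 = 52.2
Old-age dependency ratio = 2 427 / 28 780 × 100 = 8.4
Total dependency ratio = (15 025 + 2 427) / 28 780 × 100 = 17 452 / 28 780 × 100 = 60.6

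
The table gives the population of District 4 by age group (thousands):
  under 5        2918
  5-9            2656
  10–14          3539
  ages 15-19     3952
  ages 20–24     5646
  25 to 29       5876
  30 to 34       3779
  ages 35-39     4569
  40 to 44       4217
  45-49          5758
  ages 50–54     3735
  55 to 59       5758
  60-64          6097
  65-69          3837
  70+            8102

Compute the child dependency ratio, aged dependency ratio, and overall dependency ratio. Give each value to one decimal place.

0–14: 2918 + 2656 + 3539 = 9113
15–64: 3952 + 5646 + 5876 + 3779 + 4569 + 4217 + 5758 + 3735 + 5758 + 6097 = 49387
65+: 3837 + 8102 = 11939
Youth dependency ratio = 9113 / 49387 × 100 = 18.5
Old-age dependency ratio = 11939 / 49387 × 100 = 24.2
Total dependency ratio = (9113 + 11939) / 49387 × 100 = 21052 / 49387 × 100 = 42.6

Youth dependency ratio: 18.5
Old-age dependency ratio: 24.2
Total dependency ratio: 42.6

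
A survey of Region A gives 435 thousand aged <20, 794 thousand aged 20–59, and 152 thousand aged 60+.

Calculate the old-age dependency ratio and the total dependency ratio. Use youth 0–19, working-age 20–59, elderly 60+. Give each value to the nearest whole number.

Old-age dependency ratio = 152 / 794 × 100 = 19
Total dependency ratio = (435 + 152) / 794 × 100 = 587 / 794 × 100 = 74

Old-age dependency ratio: 19
Total dependency ratio: 74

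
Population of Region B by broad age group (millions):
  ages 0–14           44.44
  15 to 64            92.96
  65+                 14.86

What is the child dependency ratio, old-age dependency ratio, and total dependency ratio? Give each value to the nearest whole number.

Youth dependency ratio: 48
Old-age dependency ratio: 16
Total dependency ratio: 64

Youth dependency ratio = 44.44 / 92.96 × 100 = 48
Old-age dependency ratio = 14.86 / 92.96 × 100 = 16
Total dependency ratio = (44.44 + 14.86) / 92.96 × 100 = 59.30 / 92.96 × 100 = 64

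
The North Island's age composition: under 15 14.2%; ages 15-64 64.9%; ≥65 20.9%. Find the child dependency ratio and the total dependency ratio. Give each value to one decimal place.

Youth dependency ratio = 14.2 / 64.9 × 100 = 21.9
Total dependency ratio = (14.2 + 20.9) / 64.9 × 100 = 35.1 / 64.9 × 100 = 54.1

Youth dependency ratio: 21.9
Total dependency ratio: 54.1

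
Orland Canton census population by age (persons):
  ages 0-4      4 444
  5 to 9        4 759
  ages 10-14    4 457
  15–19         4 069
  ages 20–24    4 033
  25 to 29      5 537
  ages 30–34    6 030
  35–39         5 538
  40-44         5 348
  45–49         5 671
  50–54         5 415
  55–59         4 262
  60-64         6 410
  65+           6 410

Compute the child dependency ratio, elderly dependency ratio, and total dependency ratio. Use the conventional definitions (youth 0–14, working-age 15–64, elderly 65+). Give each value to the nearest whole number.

Youth dependency ratio: 26
Old-age dependency ratio: 12
Total dependency ratio: 38

0–14: 4 444 + 4 759 + 4 457 = 13 660
15–64: 4 069 + 4 033 + 5 537 + 6 030 + 5 538 + 5 348 + 5 671 + 5 415 + 4 262 + 6 410 = 52 313
65+: 6 410
Youth dependency ratio = 13 660 / 52 313 × 100 = 26
Old-age dependency ratio = 6 410 / 52 313 × 100 = 12
Total dependency ratio = (13 660 + 6 410) / 52 313 × 100 = 20 070 / 52 313 × 100 = 38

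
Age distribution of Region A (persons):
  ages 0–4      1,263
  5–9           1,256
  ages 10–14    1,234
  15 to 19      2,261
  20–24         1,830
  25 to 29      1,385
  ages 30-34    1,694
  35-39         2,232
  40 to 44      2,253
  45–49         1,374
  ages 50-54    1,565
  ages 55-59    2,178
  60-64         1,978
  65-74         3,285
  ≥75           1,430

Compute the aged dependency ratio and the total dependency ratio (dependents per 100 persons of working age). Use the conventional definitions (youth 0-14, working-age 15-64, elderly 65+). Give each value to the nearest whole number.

Old-age dependency ratio: 25
Total dependency ratio: 45

0–14: 1,263 + 1,256 + 1,234 = 3,753
15–64: 2,261 + 1,830 + 1,385 + 1,694 + 2,232 + 2,253 + 1,374 + 1,565 + 2,178 + 1,978 = 18,750
65+: 3,285 + 1,430 = 4,715
Old-age dependency ratio = 4,715 / 18,750 × 100 = 25
Total dependency ratio = (3,753 + 4,715) / 18,750 × 100 = 8,468 / 18,750 × 100 = 45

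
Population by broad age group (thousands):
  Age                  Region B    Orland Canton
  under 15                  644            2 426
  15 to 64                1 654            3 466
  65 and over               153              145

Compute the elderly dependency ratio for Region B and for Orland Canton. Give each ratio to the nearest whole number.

Region B: 9
Orland Canton: 4

Region B: 153 / 1 654 × 100 = 9
Orland Canton: 145 / 3 466 × 100 = 4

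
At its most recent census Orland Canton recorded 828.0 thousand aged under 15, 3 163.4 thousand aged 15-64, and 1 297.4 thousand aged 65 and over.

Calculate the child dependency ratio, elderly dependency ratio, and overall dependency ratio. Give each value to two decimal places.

Youth dependency ratio = 828.0 / 3 163.4 × 100 = 26.17
Old-age dependency ratio = 1 297.4 / 3 163.4 × 100 = 41.01
Total dependency ratio = (828.0 + 1 297.4) / 3 163.4 × 100 = 2 125.4 / 3 163.4 × 100 = 67.19

Youth dependency ratio: 26.17
Old-age dependency ratio: 41.01
Total dependency ratio: 67.19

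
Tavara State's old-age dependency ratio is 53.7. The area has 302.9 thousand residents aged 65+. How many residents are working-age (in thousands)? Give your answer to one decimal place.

Old-age dependency ratio = elderly / working-age × 100
53.7 = 302.9 / W × 100
⇒ 564.1

Working-age: 564.1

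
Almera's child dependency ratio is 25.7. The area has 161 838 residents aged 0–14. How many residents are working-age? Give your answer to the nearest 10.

Working-age: 629 720

Youth dependency ratio = youth / working-age × 100
25.7 = 161 838 / W × 100
⇒ 629 720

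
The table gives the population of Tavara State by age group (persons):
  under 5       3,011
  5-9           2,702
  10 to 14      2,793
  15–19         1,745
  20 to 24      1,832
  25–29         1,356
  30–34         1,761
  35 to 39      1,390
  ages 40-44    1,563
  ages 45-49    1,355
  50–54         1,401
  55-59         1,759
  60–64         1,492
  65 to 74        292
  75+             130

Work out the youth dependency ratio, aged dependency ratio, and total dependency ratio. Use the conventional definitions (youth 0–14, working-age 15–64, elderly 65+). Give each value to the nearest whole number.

Youth dependency ratio: 54
Old-age dependency ratio: 3
Total dependency ratio: 57

0–14: 3,011 + 2,702 + 2,793 = 8,506
15–64: 1,745 + 1,832 + 1,356 + 1,761 + 1,390 + 1,563 + 1,355 + 1,401 + 1,759 + 1,492 = 15,654
65+: 292 + 130 = 422
Youth dependency ratio = 8,506 / 15,654 × 100 = 54
Old-age dependency ratio = 422 / 15,654 × 100 = 3
Total dependency ratio = (8,506 + 422) / 15,654 × 100 = 8,928 / 15,654 × 100 = 57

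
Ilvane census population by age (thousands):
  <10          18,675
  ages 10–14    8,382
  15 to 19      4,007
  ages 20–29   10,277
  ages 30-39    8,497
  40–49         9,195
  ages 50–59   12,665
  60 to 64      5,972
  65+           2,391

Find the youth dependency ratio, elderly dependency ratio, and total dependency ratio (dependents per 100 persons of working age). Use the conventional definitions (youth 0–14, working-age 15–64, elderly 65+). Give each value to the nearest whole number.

0–14: 18,675 + 8,382 = 27,057
15–64: 4,007 + 10,277 + 8,497 + 9,195 + 12,665 + 5,972 = 50,613
65+: 2,391
Youth dependency ratio = 27,057 / 50,613 × 100 = 53
Old-age dependency ratio = 2,391 / 50,613 × 100 = 5
Total dependency ratio = (27,057 + 2,391) / 50,613 × 100 = 29,448 / 50,613 × 100 = 58

Youth dependency ratio: 53
Old-age dependency ratio: 5
Total dependency ratio: 58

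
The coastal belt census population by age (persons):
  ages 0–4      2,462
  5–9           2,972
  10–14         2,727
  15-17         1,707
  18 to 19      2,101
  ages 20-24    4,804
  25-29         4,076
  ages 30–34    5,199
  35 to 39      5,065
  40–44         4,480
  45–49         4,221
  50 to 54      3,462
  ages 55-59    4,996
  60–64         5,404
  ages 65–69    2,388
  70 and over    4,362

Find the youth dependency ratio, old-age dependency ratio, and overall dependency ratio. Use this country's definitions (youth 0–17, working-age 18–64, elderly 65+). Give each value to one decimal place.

0–17: 2,462 + 2,972 + 2,727 + 1,707 = 9,868
18–64: 2,101 + 4,804 + 4,076 + 5,199 + 5,065 + 4,480 + 4,221 + 3,462 + 4,996 + 5,404 = 43,808
65+: 2,388 + 4,362 = 6,750
Youth dependency ratio = 9,868 / 43,808 × 100 = 22.5
Old-age dependency ratio = 6,750 / 43,808 × 100 = 15.4
Total dependency ratio = (9,868 + 6,750) / 43,808 × 100 = 16,618 / 43,808 × 100 = 37.9

Youth dependency ratio: 22.5
Old-age dependency ratio: 15.4
Total dependency ratio: 37.9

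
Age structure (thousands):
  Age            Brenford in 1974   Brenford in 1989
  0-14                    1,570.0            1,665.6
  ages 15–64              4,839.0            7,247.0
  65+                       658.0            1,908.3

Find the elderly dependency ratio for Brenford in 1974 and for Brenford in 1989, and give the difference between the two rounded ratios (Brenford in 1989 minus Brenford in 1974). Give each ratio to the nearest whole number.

Brenford in 1974: 658.0 / 4,839.0 × 100 = 14
Brenford in 1989: 1,908.3 / 7,247.0 × 100 = 26

Brenford in 1974: 14
Brenford in 1989: 26
Difference: +12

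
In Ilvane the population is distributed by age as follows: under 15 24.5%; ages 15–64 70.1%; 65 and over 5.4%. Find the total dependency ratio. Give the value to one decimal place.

Total dependency ratio = (24.5 + 5.4) / 70.1 × 100 = 29.9 / 70.1 × 100 = 42.7

Total dependency ratio: 42.7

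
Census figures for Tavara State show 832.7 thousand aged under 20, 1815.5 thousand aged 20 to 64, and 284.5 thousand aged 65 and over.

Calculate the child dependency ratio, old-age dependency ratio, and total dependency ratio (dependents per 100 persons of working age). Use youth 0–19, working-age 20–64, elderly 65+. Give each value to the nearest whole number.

Youth dependency ratio: 46
Old-age dependency ratio: 16
Total dependency ratio: 62

Youth dependency ratio = 832.7 / 1815.5 × 100 = 46
Old-age dependency ratio = 284.5 / 1815.5 × 100 = 16
Total dependency ratio = (832.7 + 284.5) / 1815.5 × 100 = 1117.2 / 1815.5 × 100 = 62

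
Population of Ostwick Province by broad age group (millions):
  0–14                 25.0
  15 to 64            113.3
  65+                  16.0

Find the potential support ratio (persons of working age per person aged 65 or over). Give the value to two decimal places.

Potential support ratio: 7.08

Potential support ratio = 113.3 / 16.0 = 7.08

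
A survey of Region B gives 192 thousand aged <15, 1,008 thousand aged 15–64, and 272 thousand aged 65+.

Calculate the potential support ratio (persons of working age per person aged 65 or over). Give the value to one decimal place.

Potential support ratio: 3.7

Potential support ratio = 1,008 / 272 = 3.7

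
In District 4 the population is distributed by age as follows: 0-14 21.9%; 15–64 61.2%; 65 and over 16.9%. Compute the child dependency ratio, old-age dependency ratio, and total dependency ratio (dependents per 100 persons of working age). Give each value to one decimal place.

Youth dependency ratio: 35.8
Old-age dependency ratio: 27.6
Total dependency ratio: 63.4

Youth dependency ratio = 21.9 / 61.2 × 100 = 35.8
Old-age dependency ratio = 16.9 / 61.2 × 100 = 27.6
Total dependency ratio = (21.9 + 16.9) / 61.2 × 100 = 38.8 / 61.2 × 100 = 63.4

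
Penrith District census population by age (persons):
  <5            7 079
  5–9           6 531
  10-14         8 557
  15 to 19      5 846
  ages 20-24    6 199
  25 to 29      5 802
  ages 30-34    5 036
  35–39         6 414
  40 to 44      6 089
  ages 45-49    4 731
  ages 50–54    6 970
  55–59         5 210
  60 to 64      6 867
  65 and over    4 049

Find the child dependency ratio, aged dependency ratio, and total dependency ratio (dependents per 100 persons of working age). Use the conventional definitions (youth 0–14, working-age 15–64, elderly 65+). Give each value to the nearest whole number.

0–14: 7 079 + 6 531 + 8 557 = 22 167
15–64: 5 846 + 6 199 + 5 802 + 5 036 + 6 414 + 6 089 + 4 731 + 6 970 + 5 210 + 6 867 = 59 164
65+: 4 049
Youth dependency ratio = 22 167 / 59 164 × 100 = 37
Old-age dependency ratio = 4 049 / 59 164 × 100 = 7
Total dependency ratio = (22 167 + 4 049) / 59 164 × 100 = 26 216 / 59 164 × 100 = 44

Youth dependency ratio: 37
Old-age dependency ratio: 7
Total dependency ratio: 44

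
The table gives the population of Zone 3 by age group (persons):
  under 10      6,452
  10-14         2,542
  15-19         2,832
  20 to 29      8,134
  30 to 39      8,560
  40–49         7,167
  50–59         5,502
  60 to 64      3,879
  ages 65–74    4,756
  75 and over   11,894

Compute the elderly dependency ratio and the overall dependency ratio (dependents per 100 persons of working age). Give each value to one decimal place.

Old-age dependency ratio: 46.2
Total dependency ratio: 71.1

0–14: 6,452 + 2,542 = 8,994
15–64: 2,832 + 8,134 + 8,560 + 7,167 + 5,502 + 3,879 = 36,074
65+: 4,756 + 11,894 = 16,650
Old-age dependency ratio = 16,650 / 36,074 × 100 = 46.2
Total dependency ratio = (8,994 + 16,650) / 36,074 × 100 = 25,644 / 36,074 × 100 = 71.1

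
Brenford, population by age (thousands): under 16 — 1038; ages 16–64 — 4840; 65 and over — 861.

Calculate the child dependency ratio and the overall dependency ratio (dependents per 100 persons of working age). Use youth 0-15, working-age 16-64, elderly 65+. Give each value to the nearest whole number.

Youth dependency ratio: 21
Total dependency ratio: 39

Youth dependency ratio = 1038 / 4840 × 100 = 21
Total dependency ratio = (1038 + 861) / 4840 × 100 = 1899 / 4840 × 100 = 39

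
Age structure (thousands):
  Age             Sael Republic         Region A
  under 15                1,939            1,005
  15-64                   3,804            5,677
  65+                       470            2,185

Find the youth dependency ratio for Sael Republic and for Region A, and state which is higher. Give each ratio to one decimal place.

Sael Republic: 51.0
Region A: 17.7
Higher: Sael Republic

Sael Republic: 1,939 / 3,804 × 100 = 51.0
Region A: 1,005 / 5,677 × 100 = 17.7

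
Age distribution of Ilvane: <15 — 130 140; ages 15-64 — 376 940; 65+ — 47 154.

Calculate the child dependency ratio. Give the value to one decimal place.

Youth dependency ratio = 130 140 / 376 940 × 100 = 34.5

Youth dependency ratio: 34.5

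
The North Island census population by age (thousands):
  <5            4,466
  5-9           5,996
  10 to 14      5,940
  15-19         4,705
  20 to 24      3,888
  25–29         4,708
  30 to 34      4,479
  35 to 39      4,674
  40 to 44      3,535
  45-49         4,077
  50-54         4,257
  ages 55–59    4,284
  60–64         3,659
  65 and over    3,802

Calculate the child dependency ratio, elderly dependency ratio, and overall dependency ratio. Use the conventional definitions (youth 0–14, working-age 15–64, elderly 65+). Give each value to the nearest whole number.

Youth dependency ratio: 39
Old-age dependency ratio: 9
Total dependency ratio: 48

0–14: 4,466 + 5,996 + 5,940 = 16,402
15–64: 4,705 + 3,888 + 4,708 + 4,479 + 4,674 + 3,535 + 4,077 + 4,257 + 4,284 + 3,659 = 42,266
65+: 3,802
Youth dependency ratio = 16,402 / 42,266 × 100 = 39
Old-age dependency ratio = 3,802 / 42,266 × 100 = 9
Total dependency ratio = (16,402 + 3,802) / 42,266 × 100 = 20,204 / 42,266 × 100 = 48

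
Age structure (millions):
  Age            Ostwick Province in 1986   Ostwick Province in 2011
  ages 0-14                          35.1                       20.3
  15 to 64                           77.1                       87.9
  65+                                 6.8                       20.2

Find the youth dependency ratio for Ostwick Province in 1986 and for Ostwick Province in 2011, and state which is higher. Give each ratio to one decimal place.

Ostwick Province in 1986: 35.1 / 77.1 × 100 = 45.5
Ostwick Province in 2011: 20.3 / 87.9 × 100 = 23.1

Ostwick Province in 1986: 45.5
Ostwick Province in 2011: 23.1
Higher: Ostwick Province in 1986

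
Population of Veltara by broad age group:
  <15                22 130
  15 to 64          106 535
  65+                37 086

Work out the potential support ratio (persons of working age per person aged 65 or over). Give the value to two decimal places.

Potential support ratio = 106 535 / 37 086 = 2.87

Potential support ratio: 2.87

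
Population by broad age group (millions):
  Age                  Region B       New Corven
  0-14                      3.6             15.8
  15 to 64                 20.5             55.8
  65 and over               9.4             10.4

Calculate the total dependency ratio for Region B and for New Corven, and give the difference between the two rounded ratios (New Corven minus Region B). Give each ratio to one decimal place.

Region B: 63.4
New Corven: 47.0
Difference: -16.4

Region B: (3.6 + 9.4) / 20.5 × 100 = 13.0 / 20.5 × 100 = 63.4
New Corven: (15.8 + 10.4) / 55.8 × 100 = 26.2 / 55.8 × 100 = 47.0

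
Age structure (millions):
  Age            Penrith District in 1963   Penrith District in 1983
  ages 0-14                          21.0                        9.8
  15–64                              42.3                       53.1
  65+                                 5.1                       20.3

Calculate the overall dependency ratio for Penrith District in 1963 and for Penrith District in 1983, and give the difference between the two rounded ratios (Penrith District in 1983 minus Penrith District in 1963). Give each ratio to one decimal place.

Penrith District in 1963: 61.7
Penrith District in 1983: 56.7
Difference: -5.0

Penrith District in 1963: (21.0 + 5.1) / 42.3 × 100 = 26.1 / 42.3 × 100 = 61.7
Penrith District in 1983: (9.8 + 20.3) / 53.1 × 100 = 30.1 / 53.1 × 100 = 56.7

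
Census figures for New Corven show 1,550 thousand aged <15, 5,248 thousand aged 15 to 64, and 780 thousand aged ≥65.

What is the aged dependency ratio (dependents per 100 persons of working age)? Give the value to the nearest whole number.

Old-age dependency ratio = 780 / 5,248 × 100 = 15

Old-age dependency ratio: 15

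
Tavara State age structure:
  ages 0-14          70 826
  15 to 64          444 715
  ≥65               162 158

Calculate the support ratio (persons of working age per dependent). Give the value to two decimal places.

Support ratio: 1.91

Support ratio = 444 715 / (70 826 + 162 158) = 444 715 / 232 984 = 1.91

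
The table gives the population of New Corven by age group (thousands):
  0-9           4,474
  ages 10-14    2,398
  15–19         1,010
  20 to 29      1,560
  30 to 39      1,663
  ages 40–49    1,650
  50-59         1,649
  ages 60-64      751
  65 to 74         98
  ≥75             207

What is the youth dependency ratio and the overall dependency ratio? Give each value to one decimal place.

Youth dependency ratio: 83.0
Total dependency ratio: 86.6

0–14: 4,474 + 2,398 = 6,872
15–64: 1,010 + 1,560 + 1,663 + 1,650 + 1,649 + 751 = 8,283
65+: 98 + 207 = 305
Youth dependency ratio = 6,872 / 8,283 × 100 = 83.0
Total dependency ratio = (6,872 + 305) / 8,283 × 100 = 7,177 / 8,283 × 100 = 86.6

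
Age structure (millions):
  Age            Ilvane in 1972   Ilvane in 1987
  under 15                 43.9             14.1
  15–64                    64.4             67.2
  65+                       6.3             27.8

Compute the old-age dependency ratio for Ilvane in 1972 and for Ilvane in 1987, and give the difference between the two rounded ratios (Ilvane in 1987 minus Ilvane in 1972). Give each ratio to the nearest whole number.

Ilvane in 1972: 6.3 / 64.4 × 100 = 10
Ilvane in 1987: 27.8 / 67.2 × 100 = 41

Ilvane in 1972: 10
Ilvane in 1987: 41
Difference: +31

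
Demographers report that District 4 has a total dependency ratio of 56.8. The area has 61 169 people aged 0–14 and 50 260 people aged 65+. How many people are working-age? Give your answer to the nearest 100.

Working-age: 196 200

Total dependency ratio = (youth + elderly) / working-age × 100
56.8 = (61 169 + 50 260) / W × 100
⇒ 196 200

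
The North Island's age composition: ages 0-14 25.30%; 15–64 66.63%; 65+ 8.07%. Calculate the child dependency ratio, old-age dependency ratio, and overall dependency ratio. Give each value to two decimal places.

Youth dependency ratio: 37.97
Old-age dependency ratio: 12.11
Total dependency ratio: 50.08

Youth dependency ratio = 25.30 / 66.63 × 100 = 37.97
Old-age dependency ratio = 8.07 / 66.63 × 100 = 12.11
Total dependency ratio = (25.30 + 8.07) / 66.63 × 100 = 33.37 / 66.63 × 100 = 50.08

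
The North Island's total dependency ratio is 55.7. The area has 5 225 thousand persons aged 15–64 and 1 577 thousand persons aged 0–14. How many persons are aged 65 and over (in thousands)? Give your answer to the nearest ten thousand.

Aged 65 and over: 1 330

Total dependency ratio = (youth + elderly) / working-age × 100
55.7 = (1 577 + E) / 5 225 × 100
⇒ 1 330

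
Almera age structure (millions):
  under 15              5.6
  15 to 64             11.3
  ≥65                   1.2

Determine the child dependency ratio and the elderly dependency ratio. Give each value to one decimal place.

Youth dependency ratio = 5.6 / 11.3 × 100 = 49.6
Old-age dependency ratio = 1.2 / 11.3 × 100 = 10.6

Youth dependency ratio: 49.6
Old-age dependency ratio: 10.6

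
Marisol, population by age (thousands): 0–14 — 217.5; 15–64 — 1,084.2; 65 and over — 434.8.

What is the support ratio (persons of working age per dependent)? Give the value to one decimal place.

Support ratio = 1,084.2 / (217.5 + 434.8) = 1,084.2 / 652.3 = 1.7

Support ratio: 1.7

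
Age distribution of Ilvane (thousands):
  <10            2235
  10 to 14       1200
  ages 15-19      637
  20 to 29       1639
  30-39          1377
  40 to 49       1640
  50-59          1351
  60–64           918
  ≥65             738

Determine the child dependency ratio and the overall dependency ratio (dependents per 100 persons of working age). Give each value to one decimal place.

Youth dependency ratio: 45.4
Total dependency ratio: 55.2

0–14: 2235 + 1200 = 3435
15–64: 637 + 1639 + 1377 + 1640 + 1351 + 918 = 7562
65+: 738
Youth dependency ratio = 3435 / 7562 × 100 = 45.4
Total dependency ratio = (3435 + 738) / 7562 × 100 = 4173 / 7562 × 100 = 55.2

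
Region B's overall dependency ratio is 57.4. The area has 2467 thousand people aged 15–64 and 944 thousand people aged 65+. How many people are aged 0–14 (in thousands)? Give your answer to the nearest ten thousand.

Total dependency ratio = (youth + elderly) / working-age × 100
57.4 = (Y + 944) / 2467 × 100
⇒ 470

Aged 0–14: 470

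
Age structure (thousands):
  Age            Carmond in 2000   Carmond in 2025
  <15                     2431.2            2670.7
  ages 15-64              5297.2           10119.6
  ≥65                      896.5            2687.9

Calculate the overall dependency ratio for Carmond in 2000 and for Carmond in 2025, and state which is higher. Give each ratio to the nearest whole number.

Carmond in 2000: 63
Carmond in 2025: 53
Higher: Carmond in 2000

Carmond in 2000: (2431.2 + 896.5) / 5297.2 × 100 = 3327.7 / 5297.2 × 100 = 63
Carmond in 2025: (2670.7 + 2687.9) / 10119.6 × 100 = 5358.6 / 10119.6 × 100 = 53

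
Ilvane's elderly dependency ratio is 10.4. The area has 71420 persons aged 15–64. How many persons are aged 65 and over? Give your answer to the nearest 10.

Old-age dependency ratio = elderly / working-age × 100
10.4 = E / 71420 × 100
⇒ 7430

Aged 65 and over: 7430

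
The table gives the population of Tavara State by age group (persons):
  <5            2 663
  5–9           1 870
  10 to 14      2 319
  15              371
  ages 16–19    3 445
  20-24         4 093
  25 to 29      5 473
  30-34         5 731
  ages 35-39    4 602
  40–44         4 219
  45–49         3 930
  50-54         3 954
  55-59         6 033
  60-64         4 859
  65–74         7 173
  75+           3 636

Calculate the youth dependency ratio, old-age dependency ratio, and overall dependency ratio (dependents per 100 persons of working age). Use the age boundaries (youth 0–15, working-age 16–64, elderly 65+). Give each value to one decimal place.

Youth dependency ratio: 15.6
Old-age dependency ratio: 23.3
Total dependency ratio: 38.9

0–15: 2 663 + 1 870 + 2 319 + 371 = 7 223
16–64: 3 445 + 4 093 + 5 473 + 5 731 + 4 602 + 4 219 + 3 930 + 3 954 + 6 033 + 4 859 = 46 339
65+: 7 173 + 3 636 = 10 809
Youth dependency ratio = 7 223 / 46 339 × 100 = 15.6
Old-age dependency ratio = 10 809 / 46 339 × 100 = 23.3
Total dependency ratio = (7 223 + 10 809) / 46 339 × 100 = 18 032 / 46 339 × 100 = 38.9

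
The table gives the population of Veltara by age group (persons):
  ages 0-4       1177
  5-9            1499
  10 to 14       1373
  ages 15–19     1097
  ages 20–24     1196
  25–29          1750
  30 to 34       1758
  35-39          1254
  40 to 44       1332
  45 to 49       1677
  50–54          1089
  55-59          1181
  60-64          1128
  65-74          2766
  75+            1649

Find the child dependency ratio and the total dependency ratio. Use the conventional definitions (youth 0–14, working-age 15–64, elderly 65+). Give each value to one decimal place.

0–14: 1177 + 1499 + 1373 = 4049
15–64: 1097 + 1196 + 1750 + 1758 + 1254 + 1332 + 1677 + 1089 + 1181 + 1128 = 13462
65+: 2766 + 1649 = 4415
Youth dependency ratio = 4049 / 13462 × 100 = 30.1
Total dependency ratio = (4049 + 4415) / 13462 × 100 = 8464 / 13462 × 100 = 62.9

Youth dependency ratio: 30.1
Total dependency ratio: 62.9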